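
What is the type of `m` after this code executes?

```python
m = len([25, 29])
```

len() always returns int

int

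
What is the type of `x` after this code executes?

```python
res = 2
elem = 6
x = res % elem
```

int % int returns int (2 % 6 = 2)

int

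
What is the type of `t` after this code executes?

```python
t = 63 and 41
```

'and' returns the last value when all truthy (41, which is int)

int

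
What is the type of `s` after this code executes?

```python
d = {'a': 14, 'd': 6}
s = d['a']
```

Accessing dict[str, int] with key 'a' returns int value 14

int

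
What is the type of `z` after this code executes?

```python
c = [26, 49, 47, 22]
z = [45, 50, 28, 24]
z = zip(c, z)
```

zip() returns a zip iterator object

zip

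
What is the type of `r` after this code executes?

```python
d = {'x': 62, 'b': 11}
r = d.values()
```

.values() returns a dict_values view object

dict_values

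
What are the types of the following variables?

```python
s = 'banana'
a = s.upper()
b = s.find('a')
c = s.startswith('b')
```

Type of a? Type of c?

str.upper() returns str; str.startswith() returns bool

str, bool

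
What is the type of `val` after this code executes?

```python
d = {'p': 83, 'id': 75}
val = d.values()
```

.values() returns a dict_values view object

dict_values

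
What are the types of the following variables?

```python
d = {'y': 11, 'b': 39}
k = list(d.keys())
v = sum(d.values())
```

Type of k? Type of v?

list(...) returns list; sum of int values returns int

list, int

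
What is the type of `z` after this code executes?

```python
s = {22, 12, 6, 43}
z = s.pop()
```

Popping from a set of ints returns int

int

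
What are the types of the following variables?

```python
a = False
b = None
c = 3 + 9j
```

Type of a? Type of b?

a is bool; b is NoneType

bool, NoneType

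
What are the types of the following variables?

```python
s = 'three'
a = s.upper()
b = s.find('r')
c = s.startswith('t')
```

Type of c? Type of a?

str.startswith() returns bool; str.upper() returns str

bool, str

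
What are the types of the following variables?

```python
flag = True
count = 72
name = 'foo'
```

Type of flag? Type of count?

flag is bool; count is int

bool, int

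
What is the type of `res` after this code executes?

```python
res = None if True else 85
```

Ternary: condition is True, if branch (None) taken → NoneType

NoneType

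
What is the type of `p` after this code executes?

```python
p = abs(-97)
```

abs() of int returns int

int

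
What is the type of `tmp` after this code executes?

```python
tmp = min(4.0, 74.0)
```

min() of floats returns float

float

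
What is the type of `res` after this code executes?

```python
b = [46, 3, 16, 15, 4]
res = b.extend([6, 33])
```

list.extend() returns None

NoneType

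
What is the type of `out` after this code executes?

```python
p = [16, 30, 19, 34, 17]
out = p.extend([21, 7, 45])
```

list.extend() returns None

NoneType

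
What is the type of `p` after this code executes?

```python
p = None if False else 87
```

Ternary: condition is False, else branch (87) taken → int

int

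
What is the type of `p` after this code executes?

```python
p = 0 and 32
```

'and' returns the first falsy value (0, which is int)

int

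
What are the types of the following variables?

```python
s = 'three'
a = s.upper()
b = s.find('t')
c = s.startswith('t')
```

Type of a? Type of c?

str.upper() returns str; str.startswith() returns bool

str, bool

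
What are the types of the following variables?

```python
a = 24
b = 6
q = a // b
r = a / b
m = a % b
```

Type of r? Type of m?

int / int returns float; int % int returns int

float, int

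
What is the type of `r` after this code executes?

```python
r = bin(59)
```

bin() returns str representation

str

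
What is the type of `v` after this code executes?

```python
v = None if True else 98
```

Ternary: condition is True, if branch (None) taken → NoneType

NoneType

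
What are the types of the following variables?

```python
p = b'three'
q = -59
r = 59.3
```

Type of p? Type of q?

p is bytes; q is int

bytes, int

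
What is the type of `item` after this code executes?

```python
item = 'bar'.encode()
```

str.encode() returns bytes

bytes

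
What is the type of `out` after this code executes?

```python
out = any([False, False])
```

any() returns bool

bool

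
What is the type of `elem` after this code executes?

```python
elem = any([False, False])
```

any() returns bool

bool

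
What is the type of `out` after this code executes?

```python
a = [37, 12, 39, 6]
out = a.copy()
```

list.copy() returns list

list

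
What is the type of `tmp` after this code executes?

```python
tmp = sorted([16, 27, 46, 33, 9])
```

sorted() always returns list

list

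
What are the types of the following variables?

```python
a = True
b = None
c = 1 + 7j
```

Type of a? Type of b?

a is bool; b is NoneType

bool, NoneType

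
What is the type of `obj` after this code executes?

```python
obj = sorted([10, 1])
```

sorted() always returns list

list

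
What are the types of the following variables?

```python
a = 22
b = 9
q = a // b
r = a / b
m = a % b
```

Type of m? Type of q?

int % int returns int; int // int returns int

int, int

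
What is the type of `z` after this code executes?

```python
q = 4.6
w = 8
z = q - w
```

float - int returns float (4.6 - 8 = -3.4)

float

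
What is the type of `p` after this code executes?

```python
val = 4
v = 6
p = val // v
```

int // int returns int (4 // 6 = 0)

int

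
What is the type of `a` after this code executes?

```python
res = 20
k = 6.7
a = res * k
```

int * float returns float (20 * 6.7 = 134.0)

float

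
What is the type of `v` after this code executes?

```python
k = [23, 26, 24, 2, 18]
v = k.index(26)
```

list.index() returns int

int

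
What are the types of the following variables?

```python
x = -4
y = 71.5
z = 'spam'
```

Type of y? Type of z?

y is float; z is str

float, str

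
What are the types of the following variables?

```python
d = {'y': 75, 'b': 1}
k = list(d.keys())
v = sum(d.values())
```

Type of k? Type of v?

list(...) returns list; sum of int values returns int

list, int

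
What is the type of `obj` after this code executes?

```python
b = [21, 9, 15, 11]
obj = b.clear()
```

list.clear() returns None

NoneType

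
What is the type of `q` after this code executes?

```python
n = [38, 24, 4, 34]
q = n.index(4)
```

list.index() returns int

int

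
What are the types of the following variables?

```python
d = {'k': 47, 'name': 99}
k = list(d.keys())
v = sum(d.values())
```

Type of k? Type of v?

list(...) returns list; sum of int values returns int

list, int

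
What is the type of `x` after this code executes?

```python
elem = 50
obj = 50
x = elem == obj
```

Equality comparison returns bool

bool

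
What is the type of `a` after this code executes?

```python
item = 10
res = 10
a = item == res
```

Equality comparison returns bool

bool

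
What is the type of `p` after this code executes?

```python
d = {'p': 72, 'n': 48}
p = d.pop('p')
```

dict.pop() returns the value (int)

int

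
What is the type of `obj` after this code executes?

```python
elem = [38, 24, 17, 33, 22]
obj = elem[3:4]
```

Slicing a list always returns a list

list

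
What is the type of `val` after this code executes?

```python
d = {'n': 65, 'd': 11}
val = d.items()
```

dict.items() returns a dict_items view

dict_items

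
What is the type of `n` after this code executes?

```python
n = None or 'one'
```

'or' with None returns the other value ('one', str)

str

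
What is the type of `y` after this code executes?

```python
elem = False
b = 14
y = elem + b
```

bool + int returns int (False is 0, so 0 + 14 = 14)

int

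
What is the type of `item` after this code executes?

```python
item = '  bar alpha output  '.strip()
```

str.strip() returns str

str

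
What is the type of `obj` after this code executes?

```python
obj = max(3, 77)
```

max() of ints returns int

int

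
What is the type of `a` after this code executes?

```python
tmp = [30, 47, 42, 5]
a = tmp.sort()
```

list.sort() returns None (sorts in place)

NoneType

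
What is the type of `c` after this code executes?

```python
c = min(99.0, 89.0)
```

min() of floats returns float

float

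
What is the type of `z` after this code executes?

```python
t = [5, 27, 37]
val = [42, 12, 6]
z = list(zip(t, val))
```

list(zip(...)) returns a list of tuples

list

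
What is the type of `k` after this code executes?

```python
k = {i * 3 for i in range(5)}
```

A set comprehension {expr for x in iterable} produces a set

set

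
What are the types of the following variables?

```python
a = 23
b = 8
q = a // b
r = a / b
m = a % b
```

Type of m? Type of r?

int % int returns int; int / int returns float

int, float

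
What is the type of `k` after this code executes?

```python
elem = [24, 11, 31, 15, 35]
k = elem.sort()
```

list.sort() returns None (sorts in place)

NoneType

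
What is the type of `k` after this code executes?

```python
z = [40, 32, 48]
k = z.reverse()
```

list.reverse() returns None

NoneType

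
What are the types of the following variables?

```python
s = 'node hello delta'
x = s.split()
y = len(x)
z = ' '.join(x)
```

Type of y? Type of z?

len() returns int; str.join() returns str

int, str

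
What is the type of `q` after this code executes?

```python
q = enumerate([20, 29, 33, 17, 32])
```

enumerate() returns an enumerate iterator object

enumerate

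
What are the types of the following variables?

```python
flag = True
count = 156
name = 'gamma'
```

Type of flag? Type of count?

flag is bool; count is int

bool, int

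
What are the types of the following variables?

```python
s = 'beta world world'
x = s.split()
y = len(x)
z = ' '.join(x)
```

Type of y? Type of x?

len() returns int; str.split() returns list

int, list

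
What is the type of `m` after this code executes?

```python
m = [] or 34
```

'or' returns first truthy value (34, which is int)

int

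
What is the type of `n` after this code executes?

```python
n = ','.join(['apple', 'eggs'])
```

str.join() returns str

str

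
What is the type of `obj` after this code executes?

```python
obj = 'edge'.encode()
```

str.encode() returns bytes

bytes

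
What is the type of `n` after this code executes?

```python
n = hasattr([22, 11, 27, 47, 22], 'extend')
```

hasattr() returns bool

bool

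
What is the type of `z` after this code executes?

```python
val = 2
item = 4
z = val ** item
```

int ** positive int returns int (2 ** 4 = 16)

int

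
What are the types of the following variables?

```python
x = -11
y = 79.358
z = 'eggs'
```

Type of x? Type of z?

x is int; z is str

int, str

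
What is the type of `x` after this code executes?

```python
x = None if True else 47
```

Ternary: condition is True, if branch (None) taken → NoneType

NoneType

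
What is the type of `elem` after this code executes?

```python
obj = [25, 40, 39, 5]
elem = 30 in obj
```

'in' operator returns bool

bool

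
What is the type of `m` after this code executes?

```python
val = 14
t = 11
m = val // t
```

int // int returns int (14 // 11 = 1)

int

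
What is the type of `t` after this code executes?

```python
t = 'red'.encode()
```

str.encode() returns bytes

bytes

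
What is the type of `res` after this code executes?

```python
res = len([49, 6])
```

len() always returns int

int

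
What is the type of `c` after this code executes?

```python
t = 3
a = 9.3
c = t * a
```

int * float returns float (3 * 9.3 = 27.9)

float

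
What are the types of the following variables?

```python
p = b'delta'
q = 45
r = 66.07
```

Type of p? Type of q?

p is bytes; q is int

bytes, int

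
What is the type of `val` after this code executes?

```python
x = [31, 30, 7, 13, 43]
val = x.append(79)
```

list.append() returns None (mutates in place)

NoneType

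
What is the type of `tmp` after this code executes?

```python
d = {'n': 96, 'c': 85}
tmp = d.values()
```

.values() returns a dict_values view object

dict_values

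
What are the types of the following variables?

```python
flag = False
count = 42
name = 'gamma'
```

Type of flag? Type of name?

flag is bool; name is str

bool, str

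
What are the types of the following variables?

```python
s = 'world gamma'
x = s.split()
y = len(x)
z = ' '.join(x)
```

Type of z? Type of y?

str.join() returns str; len() returns int

str, int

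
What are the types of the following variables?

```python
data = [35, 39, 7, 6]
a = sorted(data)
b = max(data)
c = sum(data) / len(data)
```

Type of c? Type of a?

int / int returns float; sorted() returns list

float, list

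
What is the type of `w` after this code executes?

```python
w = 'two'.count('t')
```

str.count() returns int

int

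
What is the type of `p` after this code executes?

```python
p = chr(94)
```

chr() returns str (single character)

str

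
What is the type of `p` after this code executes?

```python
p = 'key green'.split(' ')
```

str.split() returns list

list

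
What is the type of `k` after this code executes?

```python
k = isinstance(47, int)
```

isinstance() returns bool

bool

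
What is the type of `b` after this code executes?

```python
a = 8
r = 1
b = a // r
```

int // int returns int (8 // 1 = 8)

int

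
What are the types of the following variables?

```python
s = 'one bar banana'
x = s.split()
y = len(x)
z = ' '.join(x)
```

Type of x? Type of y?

str.split() returns list; len() returns int

list, int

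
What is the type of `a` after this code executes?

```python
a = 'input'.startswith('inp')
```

str.startswith() returns bool

bool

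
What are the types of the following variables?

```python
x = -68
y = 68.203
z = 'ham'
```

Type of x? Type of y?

x is int; y is float

int, float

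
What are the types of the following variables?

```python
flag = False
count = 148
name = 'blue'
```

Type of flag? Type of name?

flag is bool; name is str

bool, str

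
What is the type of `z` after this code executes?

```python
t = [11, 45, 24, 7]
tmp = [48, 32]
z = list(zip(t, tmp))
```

list(zip(...)) returns a list of tuples

list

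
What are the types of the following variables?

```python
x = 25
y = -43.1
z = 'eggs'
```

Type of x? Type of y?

x is int; y is float

int, float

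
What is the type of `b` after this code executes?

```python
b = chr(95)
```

chr() returns str (single character)

str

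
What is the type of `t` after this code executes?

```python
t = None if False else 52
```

Ternary: condition is False, else branch (52) taken → int

int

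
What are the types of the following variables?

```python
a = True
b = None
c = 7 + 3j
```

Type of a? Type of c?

a is bool; c is complex

bool, complex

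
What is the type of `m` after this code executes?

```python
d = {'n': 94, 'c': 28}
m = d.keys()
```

.keys() returns a dict_keys view object

dict_keys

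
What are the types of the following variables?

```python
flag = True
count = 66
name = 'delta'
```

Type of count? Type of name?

count is int; name is str

int, str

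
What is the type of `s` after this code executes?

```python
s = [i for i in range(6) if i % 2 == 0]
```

A list comprehension [...] produces a list

list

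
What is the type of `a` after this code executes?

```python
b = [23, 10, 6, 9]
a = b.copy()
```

list.copy() returns list

list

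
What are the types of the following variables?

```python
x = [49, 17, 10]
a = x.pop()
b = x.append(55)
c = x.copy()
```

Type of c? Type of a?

list.copy() returns list; list.pop() returns the element (int)

list, int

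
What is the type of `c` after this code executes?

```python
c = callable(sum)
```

callable() returns bool

bool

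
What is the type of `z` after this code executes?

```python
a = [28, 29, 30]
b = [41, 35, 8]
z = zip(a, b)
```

zip() returns a zip iterator object

zip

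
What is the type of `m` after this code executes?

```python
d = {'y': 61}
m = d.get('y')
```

dict.get() returns the value (int) when key is found

int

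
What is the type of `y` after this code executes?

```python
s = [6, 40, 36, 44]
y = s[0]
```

Indexing a list of ints returns int (s[0] = 6)

int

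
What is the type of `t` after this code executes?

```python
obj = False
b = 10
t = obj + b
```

bool + int returns int (False is 0, so 0 + 10 = 10)

int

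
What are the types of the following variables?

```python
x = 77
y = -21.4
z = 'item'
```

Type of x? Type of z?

x is int; z is str

int, str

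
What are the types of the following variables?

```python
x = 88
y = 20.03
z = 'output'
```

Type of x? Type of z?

x is int; z is str

int, str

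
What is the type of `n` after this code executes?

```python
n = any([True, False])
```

any() returns bool

bool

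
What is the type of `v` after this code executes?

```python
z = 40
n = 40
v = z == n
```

Equality comparison returns bool

bool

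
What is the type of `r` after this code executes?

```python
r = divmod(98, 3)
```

divmod() returns a tuple (quotient, remainder)

tuple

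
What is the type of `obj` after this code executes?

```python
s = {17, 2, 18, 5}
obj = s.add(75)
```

set.add() returns None (mutates in place)

NoneType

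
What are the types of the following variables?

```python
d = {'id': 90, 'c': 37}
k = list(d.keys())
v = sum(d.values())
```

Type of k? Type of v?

list(...) returns list; sum of int values returns int

list, int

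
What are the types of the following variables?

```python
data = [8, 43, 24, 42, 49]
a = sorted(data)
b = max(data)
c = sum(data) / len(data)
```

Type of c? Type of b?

int / int returns float; max of ints returns int

float, int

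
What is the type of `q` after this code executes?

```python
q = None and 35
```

'and' returns first falsy value (None)

NoneType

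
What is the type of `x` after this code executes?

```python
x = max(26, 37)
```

max() of ints returns int

int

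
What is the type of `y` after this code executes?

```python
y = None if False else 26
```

Ternary: condition is False, else branch (26) taken → int

int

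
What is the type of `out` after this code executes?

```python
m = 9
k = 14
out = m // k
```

int // int returns int (9 // 14 = 0)

int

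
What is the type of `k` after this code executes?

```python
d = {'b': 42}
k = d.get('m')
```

dict.get() returns None when key 'm' is not found and no default given

NoneType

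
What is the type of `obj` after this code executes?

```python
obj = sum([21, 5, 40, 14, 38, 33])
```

sum() of ints returns int

int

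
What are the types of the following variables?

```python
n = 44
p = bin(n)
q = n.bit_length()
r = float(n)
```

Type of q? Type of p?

int.bit_length() returns int; bin() returns str

int, str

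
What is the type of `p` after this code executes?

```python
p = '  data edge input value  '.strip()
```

str.strip() returns str

str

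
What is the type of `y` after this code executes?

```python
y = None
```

None has type NoneType

NoneType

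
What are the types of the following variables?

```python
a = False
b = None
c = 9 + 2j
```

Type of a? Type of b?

a is bool; b is NoneType

bool, NoneType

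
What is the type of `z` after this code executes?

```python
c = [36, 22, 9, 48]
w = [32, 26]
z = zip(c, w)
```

zip() returns a zip iterator object

zip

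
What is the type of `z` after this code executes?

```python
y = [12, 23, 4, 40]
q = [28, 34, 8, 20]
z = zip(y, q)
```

zip() returns a zip iterator object

zip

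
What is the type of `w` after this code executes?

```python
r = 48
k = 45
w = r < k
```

Comparison operators return bool

bool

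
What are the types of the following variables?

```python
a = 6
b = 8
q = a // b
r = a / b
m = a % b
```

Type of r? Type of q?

int / int returns float; int // int returns int

float, int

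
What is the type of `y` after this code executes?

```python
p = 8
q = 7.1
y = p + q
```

int + float returns float (8 + 7.1 = 15.1)

float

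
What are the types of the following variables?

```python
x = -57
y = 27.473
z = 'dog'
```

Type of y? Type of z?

y is float; z is str

float, str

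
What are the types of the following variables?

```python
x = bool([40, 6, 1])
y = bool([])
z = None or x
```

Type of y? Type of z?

bool() returns bool; None or <bool> returns the bool

bool, bool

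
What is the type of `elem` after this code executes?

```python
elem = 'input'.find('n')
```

str.find() returns int (index, or -1)

int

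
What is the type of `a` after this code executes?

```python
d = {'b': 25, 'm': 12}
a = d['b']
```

Accessing dict[str, int] with key 'b' returns int value 25

int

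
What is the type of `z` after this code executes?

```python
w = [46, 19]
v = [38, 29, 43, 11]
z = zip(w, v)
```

zip() returns a zip iterator object

zip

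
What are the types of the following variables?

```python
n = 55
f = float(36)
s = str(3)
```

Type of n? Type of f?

n is int; f is float

int, float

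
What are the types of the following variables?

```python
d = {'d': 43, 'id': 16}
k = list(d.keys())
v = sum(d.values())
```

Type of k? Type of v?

list(...) returns list; sum of int values returns int

list, int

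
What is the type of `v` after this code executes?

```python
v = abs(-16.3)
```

abs() of float returns float

float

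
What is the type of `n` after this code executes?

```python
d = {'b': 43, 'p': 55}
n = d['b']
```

Accessing dict[str, int] with key 'b' returns int value 43

int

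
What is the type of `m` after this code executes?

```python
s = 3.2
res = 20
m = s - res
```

float - int returns float (3.2 - 20 = -16.8)

float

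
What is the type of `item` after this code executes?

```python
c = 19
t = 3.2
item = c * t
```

int * float returns float (19 * 3.2 = 60.8)

float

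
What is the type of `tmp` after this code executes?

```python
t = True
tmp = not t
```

'not' always returns bool

bool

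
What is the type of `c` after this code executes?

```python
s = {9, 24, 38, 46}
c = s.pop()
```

Popping from a set of ints returns int

int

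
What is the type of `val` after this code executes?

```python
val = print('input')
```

print() returns None

NoneType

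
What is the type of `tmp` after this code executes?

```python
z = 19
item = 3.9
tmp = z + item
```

int + float returns float (19 + 3.9 = 22.9)

float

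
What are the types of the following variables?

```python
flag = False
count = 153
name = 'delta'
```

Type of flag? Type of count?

flag is bool; count is int

bool, int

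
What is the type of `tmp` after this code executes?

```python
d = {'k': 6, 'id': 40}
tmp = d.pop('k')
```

dict.pop() returns the value (int)

int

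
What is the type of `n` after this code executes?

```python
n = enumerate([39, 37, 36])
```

enumerate() returns an enumerate iterator object

enumerate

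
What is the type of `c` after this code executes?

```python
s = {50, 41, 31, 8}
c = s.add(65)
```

set.add() returns None (mutates in place)

NoneType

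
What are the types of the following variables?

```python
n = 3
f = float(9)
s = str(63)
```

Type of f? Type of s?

f is float; s is str

float, str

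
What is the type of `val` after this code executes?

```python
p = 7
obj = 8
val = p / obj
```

int / int always returns float in Python 3 (7 / 8 = 0.875)

float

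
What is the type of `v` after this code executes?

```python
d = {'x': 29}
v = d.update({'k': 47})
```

dict.update() returns None

NoneType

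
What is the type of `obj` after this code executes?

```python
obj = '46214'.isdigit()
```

str.isdigit() returns bool

bool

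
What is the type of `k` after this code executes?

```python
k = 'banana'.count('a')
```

str.count() returns int

int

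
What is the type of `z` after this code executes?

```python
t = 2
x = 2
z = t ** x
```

int ** positive int returns int (2 ** 2 = 4)

int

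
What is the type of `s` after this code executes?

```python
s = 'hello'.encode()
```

str.encode() returns bytes

bytes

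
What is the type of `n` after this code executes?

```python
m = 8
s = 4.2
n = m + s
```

int + float returns float (8 + 4.2 = 12.2)

float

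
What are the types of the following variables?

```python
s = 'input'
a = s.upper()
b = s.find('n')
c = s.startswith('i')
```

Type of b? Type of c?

str.find() returns int; str.startswith() returns bool

int, bool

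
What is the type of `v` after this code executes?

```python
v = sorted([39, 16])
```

sorted() always returns list

list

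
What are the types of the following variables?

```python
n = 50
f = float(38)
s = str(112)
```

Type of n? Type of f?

n is int; f is float

int, float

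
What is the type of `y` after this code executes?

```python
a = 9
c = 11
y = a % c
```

int % int returns int (9 % 11 = 9)

int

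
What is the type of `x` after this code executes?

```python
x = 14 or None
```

'or' returns first truthy value (14, int)

int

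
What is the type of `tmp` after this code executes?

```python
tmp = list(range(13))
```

list(range(...)) returns list

list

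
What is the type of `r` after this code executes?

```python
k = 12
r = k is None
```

'is' comparison returns bool

bool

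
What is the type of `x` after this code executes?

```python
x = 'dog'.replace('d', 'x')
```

str.replace() returns str

str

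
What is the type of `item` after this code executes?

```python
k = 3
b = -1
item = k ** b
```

int ** negative int returns float

float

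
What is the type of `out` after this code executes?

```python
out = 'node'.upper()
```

str.upper() returns str

str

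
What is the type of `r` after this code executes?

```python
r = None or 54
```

'or' with None returns the other value (54, int)

int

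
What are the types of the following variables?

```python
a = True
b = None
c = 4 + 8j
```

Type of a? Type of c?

a is bool; c is complex

bool, complex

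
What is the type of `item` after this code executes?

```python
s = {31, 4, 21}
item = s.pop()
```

Popping from a set of ints returns int

int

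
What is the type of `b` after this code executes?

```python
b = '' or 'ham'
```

'or' returns first truthy value ('ham', which is str)

str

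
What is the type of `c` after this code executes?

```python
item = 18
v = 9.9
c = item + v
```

int + float returns float (18 + 9.9 = 27.9)

float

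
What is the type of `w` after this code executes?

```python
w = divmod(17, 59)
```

divmod() returns a tuple (quotient, remainder)

tuple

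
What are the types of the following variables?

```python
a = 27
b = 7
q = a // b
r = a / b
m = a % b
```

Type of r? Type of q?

int / int returns float; int // int returns int

float, int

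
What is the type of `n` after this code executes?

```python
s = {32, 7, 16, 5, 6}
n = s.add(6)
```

set.add() returns None (mutates in place)

NoneType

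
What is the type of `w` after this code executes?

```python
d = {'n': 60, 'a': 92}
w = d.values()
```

.values() returns a dict_values view object

dict_values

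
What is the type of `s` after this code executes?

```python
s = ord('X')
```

ord() returns int (Unicode code point)

int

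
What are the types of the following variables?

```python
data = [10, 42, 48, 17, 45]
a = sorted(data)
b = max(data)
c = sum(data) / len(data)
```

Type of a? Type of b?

sorted() returns list; max of ints returns int

list, int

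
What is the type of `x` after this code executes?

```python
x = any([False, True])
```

any() returns bool

bool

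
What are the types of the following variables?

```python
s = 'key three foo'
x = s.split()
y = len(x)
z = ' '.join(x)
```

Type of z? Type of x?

str.join() returns str; str.split() returns list

str, list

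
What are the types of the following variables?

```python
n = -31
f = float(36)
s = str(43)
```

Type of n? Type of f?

n is int; f is float

int, float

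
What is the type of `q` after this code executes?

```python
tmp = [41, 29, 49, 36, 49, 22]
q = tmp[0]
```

Indexing a list of ints returns int (tmp[0] = 41)

int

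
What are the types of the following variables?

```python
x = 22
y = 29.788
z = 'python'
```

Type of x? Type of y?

x is int; y is float

int, float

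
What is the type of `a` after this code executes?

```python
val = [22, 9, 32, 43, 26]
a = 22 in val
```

'in' operator returns bool

bool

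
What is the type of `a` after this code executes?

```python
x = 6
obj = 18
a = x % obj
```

int % int returns int (6 % 18 = 6)

int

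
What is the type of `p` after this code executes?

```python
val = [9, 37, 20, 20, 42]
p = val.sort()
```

list.sort() returns None (sorts in place)

NoneType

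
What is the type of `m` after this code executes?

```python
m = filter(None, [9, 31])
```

filter() returns a filter iterator object

filter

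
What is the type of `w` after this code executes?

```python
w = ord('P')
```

ord() returns int (Unicode code point)

int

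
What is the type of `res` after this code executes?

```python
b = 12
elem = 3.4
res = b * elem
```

int * float returns float (12 * 3.4 = 40.8)

float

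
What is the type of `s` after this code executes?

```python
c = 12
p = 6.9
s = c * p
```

int * float returns float (12 * 6.9 = 82.8)

float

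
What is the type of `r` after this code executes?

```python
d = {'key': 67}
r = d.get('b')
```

dict.get() returns None when key 'b' is not found and no default given

NoneType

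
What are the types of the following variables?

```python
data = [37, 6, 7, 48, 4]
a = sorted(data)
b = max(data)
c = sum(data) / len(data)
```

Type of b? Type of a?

max of ints returns int; sorted() returns list

int, list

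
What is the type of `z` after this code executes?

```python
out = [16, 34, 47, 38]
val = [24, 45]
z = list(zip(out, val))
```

list(zip(...)) returns a list of tuples

list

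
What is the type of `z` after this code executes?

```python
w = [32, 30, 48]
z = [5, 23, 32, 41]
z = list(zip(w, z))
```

list(zip(...)) returns a list of tuples

list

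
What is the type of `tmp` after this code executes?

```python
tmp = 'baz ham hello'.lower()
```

str.lower() returns str

str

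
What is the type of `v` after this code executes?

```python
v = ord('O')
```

ord() returns int (Unicode code point)

int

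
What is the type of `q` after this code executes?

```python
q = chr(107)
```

chr() returns str (single character)

str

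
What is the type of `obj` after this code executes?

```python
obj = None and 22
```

'and' returns first falsy value (None)

NoneType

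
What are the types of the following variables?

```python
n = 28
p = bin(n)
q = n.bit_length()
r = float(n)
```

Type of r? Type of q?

float() returns float; int.bit_length() returns int

float, int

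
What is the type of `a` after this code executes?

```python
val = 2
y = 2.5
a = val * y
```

int * float returns float (2 * 2.5 = 5.0)

float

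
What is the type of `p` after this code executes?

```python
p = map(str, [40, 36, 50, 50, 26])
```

map() returns a map iterator object

map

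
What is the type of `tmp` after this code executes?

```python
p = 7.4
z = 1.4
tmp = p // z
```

float // float returns float (floor division preserves float type)

float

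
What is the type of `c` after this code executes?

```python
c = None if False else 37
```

Ternary: condition is False, else branch (37) taken → int

int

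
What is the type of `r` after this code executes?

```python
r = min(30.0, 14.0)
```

min() of floats returns float

float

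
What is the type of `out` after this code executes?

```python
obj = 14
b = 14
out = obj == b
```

Equality comparison returns bool

bool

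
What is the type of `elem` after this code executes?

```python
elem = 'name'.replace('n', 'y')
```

str.replace() returns str

str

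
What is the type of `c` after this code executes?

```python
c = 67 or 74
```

'or' returns the first truthy value (67, which is int)

int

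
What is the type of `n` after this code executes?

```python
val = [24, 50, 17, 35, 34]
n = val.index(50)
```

list.index() returns int

int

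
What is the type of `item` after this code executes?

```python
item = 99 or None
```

'or' returns first truthy value (99, int)

int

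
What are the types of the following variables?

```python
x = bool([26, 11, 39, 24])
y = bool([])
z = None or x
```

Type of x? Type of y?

bool() returns bool; bool() returns bool

bool, bool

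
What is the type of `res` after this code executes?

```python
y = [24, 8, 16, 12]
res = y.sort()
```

list.sort() returns None (sorts in place)

NoneType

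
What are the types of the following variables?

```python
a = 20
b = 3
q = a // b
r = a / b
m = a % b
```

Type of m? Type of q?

int % int returns int; int // int returns int

int, int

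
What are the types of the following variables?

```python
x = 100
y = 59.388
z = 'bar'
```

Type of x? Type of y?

x is int; y is float

int, float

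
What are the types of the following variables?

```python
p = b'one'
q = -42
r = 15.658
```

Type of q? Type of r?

q is int; r is float

int, float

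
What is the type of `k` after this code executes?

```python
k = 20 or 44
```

'or' returns the first truthy value (20, which is int)

int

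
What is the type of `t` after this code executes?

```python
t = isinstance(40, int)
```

isinstance() returns bool

bool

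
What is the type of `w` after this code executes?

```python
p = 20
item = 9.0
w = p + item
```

int + float returns float (20 + 9.0 = 29.0)

float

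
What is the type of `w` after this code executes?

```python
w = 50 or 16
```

'or' returns the first truthy value (50, which is int)

int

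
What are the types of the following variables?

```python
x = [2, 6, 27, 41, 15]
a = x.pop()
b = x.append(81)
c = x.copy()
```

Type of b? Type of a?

list.append() returns None; list.pop() returns the element (int)

NoneType, int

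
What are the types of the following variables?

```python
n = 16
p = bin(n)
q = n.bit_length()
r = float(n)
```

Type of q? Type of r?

int.bit_length() returns int; float() returns float

int, float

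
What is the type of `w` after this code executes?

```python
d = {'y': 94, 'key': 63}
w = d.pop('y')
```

dict.pop() returns the value (int)

int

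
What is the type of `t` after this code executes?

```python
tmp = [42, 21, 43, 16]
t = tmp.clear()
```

list.clear() returns None

NoneType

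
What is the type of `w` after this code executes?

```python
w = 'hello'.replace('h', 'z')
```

str.replace() returns str

str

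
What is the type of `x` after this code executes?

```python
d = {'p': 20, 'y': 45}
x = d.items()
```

dict.items() returns a dict_items view

dict_items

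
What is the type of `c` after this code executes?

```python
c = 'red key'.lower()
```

str.lower() returns str

str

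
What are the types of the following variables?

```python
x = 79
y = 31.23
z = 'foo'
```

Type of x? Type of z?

x is int; z is str

int, str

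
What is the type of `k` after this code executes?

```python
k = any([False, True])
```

any() returns bool

bool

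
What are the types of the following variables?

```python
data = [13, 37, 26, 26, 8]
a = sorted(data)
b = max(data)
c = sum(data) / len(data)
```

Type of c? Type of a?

int / int returns float; sorted() returns list

float, list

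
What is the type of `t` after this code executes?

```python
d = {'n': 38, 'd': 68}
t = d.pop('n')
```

dict.pop() returns the value (int)

int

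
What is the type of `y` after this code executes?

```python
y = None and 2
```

'and' returns first falsy value (None)

NoneType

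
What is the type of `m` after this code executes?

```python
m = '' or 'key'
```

'or' returns first truthy value ('key', which is str)

str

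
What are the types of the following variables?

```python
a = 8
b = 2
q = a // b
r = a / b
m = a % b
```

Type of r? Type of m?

int / int returns float; int % int returns int

float, int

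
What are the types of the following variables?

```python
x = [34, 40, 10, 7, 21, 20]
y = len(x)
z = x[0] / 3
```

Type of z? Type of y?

int / int returns float; len() returns int

float, int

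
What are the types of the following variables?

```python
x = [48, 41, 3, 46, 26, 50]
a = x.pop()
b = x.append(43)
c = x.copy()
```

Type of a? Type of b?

list.pop() returns the element (int); list.append() returns None

int, NoneType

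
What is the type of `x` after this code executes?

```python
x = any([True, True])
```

any() returns bool

bool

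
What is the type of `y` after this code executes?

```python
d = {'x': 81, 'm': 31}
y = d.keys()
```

.keys() returns a dict_keys view object

dict_keys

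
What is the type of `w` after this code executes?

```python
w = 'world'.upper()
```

str.upper() returns str

str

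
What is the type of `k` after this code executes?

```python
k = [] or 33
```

'or' returns first truthy value (33, which is int)

int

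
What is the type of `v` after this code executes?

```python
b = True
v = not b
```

'not' always returns bool

bool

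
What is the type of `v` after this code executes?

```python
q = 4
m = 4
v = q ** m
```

int ** positive int returns int (4 ** 4 = 256)

int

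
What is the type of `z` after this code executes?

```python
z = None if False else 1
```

Ternary: condition is False, else branch (1) taken → int

int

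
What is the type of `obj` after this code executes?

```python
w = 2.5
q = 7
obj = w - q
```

float - int returns float (2.5 - 7 = -4.5)

float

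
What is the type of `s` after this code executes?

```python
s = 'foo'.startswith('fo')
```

str.startswith() returns bool

bool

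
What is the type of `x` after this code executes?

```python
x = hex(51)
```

hex() returns str representation

str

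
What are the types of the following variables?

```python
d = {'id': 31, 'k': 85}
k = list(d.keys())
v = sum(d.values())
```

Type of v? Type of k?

sum of int values returns int; list(...) returns list

int, list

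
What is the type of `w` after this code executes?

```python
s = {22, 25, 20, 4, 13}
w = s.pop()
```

Popping from a set of ints returns int

int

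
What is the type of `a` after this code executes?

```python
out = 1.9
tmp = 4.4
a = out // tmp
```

float // float returns float (floor division preserves float type)

float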